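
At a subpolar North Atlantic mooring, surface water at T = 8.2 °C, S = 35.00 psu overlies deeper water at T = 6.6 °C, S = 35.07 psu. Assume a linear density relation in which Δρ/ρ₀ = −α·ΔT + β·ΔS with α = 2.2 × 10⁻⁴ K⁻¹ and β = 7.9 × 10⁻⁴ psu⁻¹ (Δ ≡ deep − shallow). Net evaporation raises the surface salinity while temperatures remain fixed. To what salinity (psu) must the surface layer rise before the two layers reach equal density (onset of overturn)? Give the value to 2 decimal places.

35.52 psu

Neutral buoyancy requires −α(T_deep − T_surf) + β(S_deep − S_surf′) = 0.
S_surf′ = S_deep − (α/β)·ΔT = 35.07 − (2.2 × 10⁻⁴/7.9 × 10⁻⁴)·(-1.6) = 35.5156 psu.
Increase required: 35.5156 − 35.00 = 0.5156 psu.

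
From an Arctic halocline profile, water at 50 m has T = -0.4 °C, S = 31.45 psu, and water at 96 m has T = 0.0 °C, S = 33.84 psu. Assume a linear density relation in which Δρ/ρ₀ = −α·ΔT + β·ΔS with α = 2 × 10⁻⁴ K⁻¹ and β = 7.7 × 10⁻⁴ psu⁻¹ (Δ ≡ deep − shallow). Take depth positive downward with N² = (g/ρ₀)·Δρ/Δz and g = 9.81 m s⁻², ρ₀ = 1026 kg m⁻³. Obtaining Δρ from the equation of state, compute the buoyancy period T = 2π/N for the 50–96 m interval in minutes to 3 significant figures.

5.40 min

ΔT = +0.4 K, ΔS = +2.39 psu (deep − shallow).
Δρ/ρ₀ = −αΔT + βΔS = -8.00 × 10⁻⁵ + 1.8403 × 10⁻³ = 1.7603 × 10⁻³, so Δρ ≈ 1.806 kg m⁻³.
N² = (g/ρ₀)·Δρ/Δz = g·(Δρ/ρ₀)/Δz = 9.81 × 1.7603 × 10⁻³ / 46 = 3.7540 × 10⁻⁴ s⁻².
N = √(3.7540 × 10⁻⁴) = 0.019375 rad s⁻¹ → T = 2π/N = 324.29 s = 5.4048 min ≈ 5.40 min.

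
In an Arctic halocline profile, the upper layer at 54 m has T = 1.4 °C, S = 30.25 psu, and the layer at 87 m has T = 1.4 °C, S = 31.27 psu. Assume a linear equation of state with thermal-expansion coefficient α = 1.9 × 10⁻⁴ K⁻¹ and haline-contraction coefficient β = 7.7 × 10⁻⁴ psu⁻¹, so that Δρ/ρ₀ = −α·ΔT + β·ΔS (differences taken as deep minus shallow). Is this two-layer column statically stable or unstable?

ΔT = 1.4 − 1.4 = +0.0 K and ΔS = 31.27 − 30.25 = +1.02 psu (deep − shallow).
−αΔT = 0; βΔS = 7.854 × 10⁻⁴; sum Δρ/ρ₀ = 7.854 × 10⁻⁴.
Δρ/ρ₀ > 0, so Δρ > 0: deeper water is denser → statically stable.

stable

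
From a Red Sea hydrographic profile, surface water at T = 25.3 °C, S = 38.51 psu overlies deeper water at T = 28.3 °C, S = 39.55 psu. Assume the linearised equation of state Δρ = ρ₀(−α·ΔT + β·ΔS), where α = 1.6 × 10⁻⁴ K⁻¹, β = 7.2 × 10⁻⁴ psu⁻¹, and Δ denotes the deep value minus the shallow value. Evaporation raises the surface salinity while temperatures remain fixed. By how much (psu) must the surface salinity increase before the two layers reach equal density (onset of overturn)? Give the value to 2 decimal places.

Neutral buoyancy requires −α(T_deep − T_surf) + β(S_deep − S_surf′) = 0.
S_surf′ = S_deep − (α/β)·ΔT = 39.55 − (1.6 × 10⁻⁴/7.2 × 10⁻⁴)·(+3.0) = 38.8833 psu.
Increase required: 38.8833 − 38.51 = 0.3733 psu.

0.37 psu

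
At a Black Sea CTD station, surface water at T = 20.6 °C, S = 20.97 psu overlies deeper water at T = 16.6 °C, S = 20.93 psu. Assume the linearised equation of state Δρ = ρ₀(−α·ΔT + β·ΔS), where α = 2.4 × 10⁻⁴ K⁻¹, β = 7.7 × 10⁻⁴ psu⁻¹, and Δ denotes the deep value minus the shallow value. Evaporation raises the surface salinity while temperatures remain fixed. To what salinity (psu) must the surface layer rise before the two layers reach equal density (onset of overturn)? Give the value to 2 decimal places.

22.18 psu

Neutral buoyancy requires −α(T_deep − T_surf) + β(S_deep − S_surf′) = 0.
S_surf′ = S_deep − (α/β)·ΔT = 20.93 − (2.4 × 10⁻⁴/7.7 × 10⁻⁴)·(-4.0) = 22.1768 psu.
Increase required: 22.1768 − 20.97 = 1.2068 psu.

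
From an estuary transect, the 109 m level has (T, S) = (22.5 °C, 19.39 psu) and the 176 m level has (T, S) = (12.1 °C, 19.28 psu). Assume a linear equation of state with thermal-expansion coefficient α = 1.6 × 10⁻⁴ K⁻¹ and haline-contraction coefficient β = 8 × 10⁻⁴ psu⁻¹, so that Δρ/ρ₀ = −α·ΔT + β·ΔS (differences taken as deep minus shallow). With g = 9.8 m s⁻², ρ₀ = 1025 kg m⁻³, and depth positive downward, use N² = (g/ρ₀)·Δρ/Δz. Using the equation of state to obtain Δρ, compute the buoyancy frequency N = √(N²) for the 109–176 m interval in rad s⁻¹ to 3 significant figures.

0.0152 rad s⁻¹

ΔT = -10.4 K, ΔS = -0.11 psu (deep − shallow).
Δρ/ρ₀ = −αΔT + βΔS = 1.664 × 10⁻³ − 8.80 × 10⁻⁵ = 1.576 × 10⁻³, so Δρ ≈ 1.615 kg m⁻³.
N² = (g/ρ₀)·Δρ/Δz = g·(Δρ/ρ₀)/Δz = 9.8 × 1.576 × 10⁻³ / 67 = 2.3052 × 10⁻⁴ s⁻².
N = √(2.3052 × 10⁻⁴) = 0.015183 rad s⁻¹ ≈ 0.0152 rad s⁻¹.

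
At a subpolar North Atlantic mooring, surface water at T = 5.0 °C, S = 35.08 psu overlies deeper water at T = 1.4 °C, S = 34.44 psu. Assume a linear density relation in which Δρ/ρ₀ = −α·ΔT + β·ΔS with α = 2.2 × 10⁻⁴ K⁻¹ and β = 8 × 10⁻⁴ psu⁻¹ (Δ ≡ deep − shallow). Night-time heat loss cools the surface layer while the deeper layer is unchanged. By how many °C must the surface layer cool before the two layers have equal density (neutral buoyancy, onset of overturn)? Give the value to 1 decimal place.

1.3 °C

Neutral buoyancy requires Δρ = 0, i.e. −α(T_deep − T_surf′) + β(S_deep − S_surf) = 0.
T_surf′ = T_deep − (β/α)·ΔS = 1.4 − (8 × 10⁻⁴/2.2 × 10⁻⁴)·(-0.64) = 3.727 °C.
Cooling required: 5.0 − (3.727) = 1.273 °C.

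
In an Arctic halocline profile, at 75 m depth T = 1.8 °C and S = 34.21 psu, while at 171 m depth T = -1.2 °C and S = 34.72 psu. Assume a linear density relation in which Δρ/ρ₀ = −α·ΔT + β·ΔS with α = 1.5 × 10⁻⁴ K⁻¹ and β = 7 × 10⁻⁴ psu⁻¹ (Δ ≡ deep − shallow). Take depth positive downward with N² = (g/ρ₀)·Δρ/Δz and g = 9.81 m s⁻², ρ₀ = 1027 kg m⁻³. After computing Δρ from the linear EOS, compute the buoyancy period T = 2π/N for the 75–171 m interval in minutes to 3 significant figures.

11.5 min

ΔT = -3.0 K, ΔS = +0.51 psu (deep − shallow).
Δρ/ρ₀ = −αΔT + βΔS = 4.50 × 10⁻⁴ + 3.57 × 10⁻⁴ = 8.07 × 10⁻⁴, so Δρ ≈ 0.8288 kg m⁻³.
N² = (g/ρ₀)·Δρ/Δz = g·(Δρ/ρ₀)/Δz = 9.81 × 8.07 × 10⁻⁴ / 96 = 8.2465 × 10⁻⁵ s⁻².
N = √(8.2465 × 10⁻⁵) = 9.0810 × 10⁻³ rad s⁻¹ → T = 2π/N = 691.90 s = 11.532 min ≈ 11.5 min.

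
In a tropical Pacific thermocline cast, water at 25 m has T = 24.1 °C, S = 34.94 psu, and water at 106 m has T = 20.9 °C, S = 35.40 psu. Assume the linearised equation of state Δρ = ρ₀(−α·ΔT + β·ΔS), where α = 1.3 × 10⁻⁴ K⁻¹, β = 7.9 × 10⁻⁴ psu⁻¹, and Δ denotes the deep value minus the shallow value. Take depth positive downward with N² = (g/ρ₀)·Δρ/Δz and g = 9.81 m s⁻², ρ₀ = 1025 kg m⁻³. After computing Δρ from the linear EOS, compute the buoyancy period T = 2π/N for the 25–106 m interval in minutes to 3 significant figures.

10.8 min

ΔT = -3.2 K, ΔS = +0.46 psu (deep − shallow).
Δρ/ρ₀ = −αΔT + βΔS = 4.16 × 10⁻⁴ + 3.634 × 10⁻⁴ = 7.794 × 10⁻⁴, so Δρ ≈ 0.7989 kg m⁻³.
N² = (g/ρ₀)·Δρ/Δz = g·(Δρ/ρ₀)/Δz = 9.81 × 7.794 × 10⁻⁴ / 81 = 9.4394 × 10⁻⁵ s⁻².
N = √(9.4394 × 10⁻⁵) = 9.7157 × 10⁻³ rad s⁻¹ → T = 2π/N = 646.70 s = 10.778 min ≈ 10.8 min.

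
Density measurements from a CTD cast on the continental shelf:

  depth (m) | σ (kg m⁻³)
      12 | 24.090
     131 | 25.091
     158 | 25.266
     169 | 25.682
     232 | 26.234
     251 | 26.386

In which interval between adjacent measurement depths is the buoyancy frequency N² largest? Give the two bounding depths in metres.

Compute the density gradient over each adjacent pair:
  12–131 m: Δρ/Δz = 1.001/119 = 8.4 × 10⁻³ kg m⁻⁴
  131–158 m: Δρ/Δz = 0.175/27 = 6.5 × 10⁻³ kg m⁻⁴
  158–169 m: Δρ/Δz = 0.416/11 = 0.038 kg m⁻⁴
  169–232 m: Δρ/Δz = 0.552/63 = 8.8 × 10⁻³ kg m⁻⁴
  232–251 m: Δρ/Δz = 0.152/19 = 8.0 × 10⁻³ kg m⁻⁴
The largest gradient is in the 158–169 m interval — the pycnocline.

158–169 m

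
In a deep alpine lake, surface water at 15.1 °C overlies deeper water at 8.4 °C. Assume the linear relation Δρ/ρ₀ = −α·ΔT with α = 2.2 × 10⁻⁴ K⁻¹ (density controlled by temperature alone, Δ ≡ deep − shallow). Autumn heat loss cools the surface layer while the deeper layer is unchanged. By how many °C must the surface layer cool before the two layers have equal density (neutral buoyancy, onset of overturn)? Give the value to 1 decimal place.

6.7 °C

With temperature the only control, equal density requires T_surf′ = T_deep.
T_surf′ = 8.4 °C.
Cooling required: 15.1 − 8.4 = 6.7 °C.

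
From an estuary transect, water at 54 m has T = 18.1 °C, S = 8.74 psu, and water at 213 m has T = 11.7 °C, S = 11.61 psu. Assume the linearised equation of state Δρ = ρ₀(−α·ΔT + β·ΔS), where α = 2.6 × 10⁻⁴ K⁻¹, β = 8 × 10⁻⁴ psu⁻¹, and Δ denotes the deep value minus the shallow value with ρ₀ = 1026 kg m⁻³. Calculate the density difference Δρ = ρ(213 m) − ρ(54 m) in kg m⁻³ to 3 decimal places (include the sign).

ΔT = -6.4 K, ΔS = +2.87 psu (deep − shallow).
Δρ/ρ₀ = −(2.6 × 10⁻⁴)(-6.4) + (8 × 10⁻⁴)(+2.87) = 3.96 × 10⁻³.
Δρ = 1026 × (3.96 × 10⁻³) = +4.063 kg m⁻³.
Positive Δρ: denser below, stable.

+4.063 kg m⁻³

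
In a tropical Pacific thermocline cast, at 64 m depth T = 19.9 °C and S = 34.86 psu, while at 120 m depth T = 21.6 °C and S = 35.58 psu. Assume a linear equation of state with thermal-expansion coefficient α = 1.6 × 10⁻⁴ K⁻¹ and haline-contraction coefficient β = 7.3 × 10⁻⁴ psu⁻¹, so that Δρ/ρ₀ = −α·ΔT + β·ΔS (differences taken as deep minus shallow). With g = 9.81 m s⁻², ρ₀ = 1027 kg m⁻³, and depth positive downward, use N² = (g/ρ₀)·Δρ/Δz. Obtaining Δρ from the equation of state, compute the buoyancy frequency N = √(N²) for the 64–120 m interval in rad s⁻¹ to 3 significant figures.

6.67 × 10⁻³ rad s⁻¹

ΔT = +1.7 K, ΔS = +0.72 psu (deep − shallow).
Δρ/ρ₀ = −αΔT + βΔS = -2.72 × 10⁻⁴ + 5.256 × 10⁻⁴ = 2.536 × 10⁻⁴, so Δρ ≈ 0.2604 kg m⁻³.
N² = (g/ρ₀)·Δρ/Δz = g·(Δρ/ρ₀)/Δz = 9.81 × 2.536 × 10⁻⁴ / 56 = 4.4425 × 10⁻⁵ s⁻².
N = √(4.4425 × 10⁻⁵) = 6.6652 × 10⁻³ rad s⁻¹ ≈ 6.67 × 10⁻³ rad s⁻¹.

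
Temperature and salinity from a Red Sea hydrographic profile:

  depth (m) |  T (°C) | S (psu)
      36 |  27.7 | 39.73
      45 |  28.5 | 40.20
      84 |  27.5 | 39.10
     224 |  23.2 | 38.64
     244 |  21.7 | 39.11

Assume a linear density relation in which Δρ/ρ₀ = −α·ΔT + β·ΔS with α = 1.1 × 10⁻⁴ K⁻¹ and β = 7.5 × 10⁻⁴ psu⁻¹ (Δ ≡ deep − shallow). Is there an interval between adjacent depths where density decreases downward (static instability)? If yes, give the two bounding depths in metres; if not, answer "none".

Evaluate Δρ/ρ₀ = −αΔT + βΔS across each adjacent pair:
  36–45 m: −αΔT+βΔS = −(1.1 × 10⁻⁴)(+0.8)+(7.5 × 10⁻⁴)(+0.47) = 2.6 × 10⁻⁴ → stable
  45–84 m: −αΔT+βΔS = −(1.1 × 10⁻⁴)(-1.0)+(7.5 × 10⁻⁴)(-1.10) = -7.2 × 10⁻⁴ → UNSTABLE
  84–224 m: −αΔT+βΔS = −(1.1 × 10⁻⁴)(-4.3)+(7.5 × 10⁻⁴)(-0.46) = 1.3 × 10⁻⁴ → stable
  224–244 m: −αΔT+βΔS = −(1.1 × 10⁻⁴)(-1.5)+(7.5 × 10⁻⁴)(+0.47) = 5.2 × 10⁻⁴ → stable
The 45–84 m interval has Δρ < 0: lighter water underlies denser water.

45–84 m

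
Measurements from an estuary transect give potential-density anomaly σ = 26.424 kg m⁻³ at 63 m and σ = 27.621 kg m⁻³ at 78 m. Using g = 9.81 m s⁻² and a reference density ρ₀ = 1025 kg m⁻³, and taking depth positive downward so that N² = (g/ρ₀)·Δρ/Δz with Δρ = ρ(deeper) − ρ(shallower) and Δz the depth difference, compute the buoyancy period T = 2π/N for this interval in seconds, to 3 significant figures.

227 s

Δρ = 1027.621 − 1026.424 = 1.197 kg m⁻³ over Δz = 78 − 63 = 15 m.
N² = (9.81/1025) × (1.197/15) = 7.6374 × 10⁻⁴ s⁻².
N = √(7.6374 × 10⁻⁴) = 0.027636 rad s⁻¹, so T = 2π/N = 227.36 s ≈ 227 s.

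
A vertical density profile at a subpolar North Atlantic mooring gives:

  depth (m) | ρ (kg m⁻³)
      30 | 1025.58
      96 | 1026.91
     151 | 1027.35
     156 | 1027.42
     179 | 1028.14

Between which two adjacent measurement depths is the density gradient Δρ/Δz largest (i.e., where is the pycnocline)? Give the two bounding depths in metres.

156–179 m

Compute the density gradient over each adjacent pair:
  30–96 m: Δρ/Δz = 1.33/66 = 0.020 kg m⁻⁴
  96–151 m: Δρ/Δz = 0.44/55 = 8.0 × 10⁻³ kg m⁻⁴
  151–156 m: Δρ/Δz = 0.07/5 = 0.014 kg m⁻⁴
  156–179 m: Δρ/Δz = 0.72/23 = 0.031 kg m⁻⁴
The largest gradient is in the 156–179 m interval — the pycnocline.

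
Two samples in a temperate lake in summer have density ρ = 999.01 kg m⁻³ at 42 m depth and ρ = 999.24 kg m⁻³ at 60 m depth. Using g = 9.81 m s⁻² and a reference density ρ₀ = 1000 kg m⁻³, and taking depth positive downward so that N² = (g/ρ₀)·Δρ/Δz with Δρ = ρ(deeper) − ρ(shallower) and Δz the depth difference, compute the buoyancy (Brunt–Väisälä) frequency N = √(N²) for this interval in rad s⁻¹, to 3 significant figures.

0.0112 rad s⁻¹

Δρ = 999.24 − 999.01 = 0.23 kg m⁻³ over Δz = 60 − 42 = 18 m.
N² = (9.81/1000) × (0.23/18) = 1.2535 × 10⁻⁴ s⁻².
N = √(1.2535 × 10⁻⁴) = 0.011196 rad s⁻¹ ≈ 0.0112 rad s⁻¹.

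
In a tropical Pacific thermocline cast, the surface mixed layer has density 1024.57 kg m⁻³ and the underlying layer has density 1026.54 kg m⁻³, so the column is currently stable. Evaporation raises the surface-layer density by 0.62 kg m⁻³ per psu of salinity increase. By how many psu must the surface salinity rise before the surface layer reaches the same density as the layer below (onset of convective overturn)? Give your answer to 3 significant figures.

Density deficit of the surface layer: 1026.54 − 1024.57 = 1.97 kg m⁻³.
Required change = 1.97 / 0.62 = 3.18 psu.

3.18 psu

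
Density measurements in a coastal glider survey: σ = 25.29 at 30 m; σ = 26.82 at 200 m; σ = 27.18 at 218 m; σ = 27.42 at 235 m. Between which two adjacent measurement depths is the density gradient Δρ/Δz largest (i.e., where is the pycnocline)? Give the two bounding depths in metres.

200–218 m

Compute the density gradient over each adjacent pair:
  30–200 m: Δρ/Δz = 1.53/170 = 9.0 × 10⁻³ kg m⁻⁴
  200–218 m: Δρ/Δz = 0.36/18 = 0.020 kg m⁻⁴
  218–235 m: Δρ/Δz = 0.24/17 = 0.014 kg m⁻⁴
The largest gradient is in the 200–218 m interval — the pycnocline.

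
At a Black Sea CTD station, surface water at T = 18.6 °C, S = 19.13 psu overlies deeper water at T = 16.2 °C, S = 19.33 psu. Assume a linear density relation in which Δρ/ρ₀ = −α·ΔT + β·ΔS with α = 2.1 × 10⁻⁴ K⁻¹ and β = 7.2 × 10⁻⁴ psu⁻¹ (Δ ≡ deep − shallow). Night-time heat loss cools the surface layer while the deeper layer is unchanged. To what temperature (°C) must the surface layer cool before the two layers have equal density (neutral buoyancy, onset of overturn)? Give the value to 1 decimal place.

Neutral buoyancy requires Δρ = 0, i.e. −α(T_deep − T_surf′) + β(S_deep − S_surf) = 0.
T_surf′ = T_deep − (β/α)·ΔS = 16.2 − (7.2 × 10⁻⁴/2.1 × 10⁻⁴)·(+0.20) = 15.514 °C.
Cooling required: 18.6 − (15.514) = 3.086 °C.

15.5 °C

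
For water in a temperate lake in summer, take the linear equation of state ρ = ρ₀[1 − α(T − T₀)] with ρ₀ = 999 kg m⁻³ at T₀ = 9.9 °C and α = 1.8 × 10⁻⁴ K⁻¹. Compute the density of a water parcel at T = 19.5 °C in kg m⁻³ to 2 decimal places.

T − T₀ = +9.6 K.
Bracket = 1 − α·(+9.6) = 1 + (-1.728 × 10⁻³) = 0.9982720.
ρ = 999 × 0.9982720 = 997.27 kg m⁻³.

997.27 kg m⁻³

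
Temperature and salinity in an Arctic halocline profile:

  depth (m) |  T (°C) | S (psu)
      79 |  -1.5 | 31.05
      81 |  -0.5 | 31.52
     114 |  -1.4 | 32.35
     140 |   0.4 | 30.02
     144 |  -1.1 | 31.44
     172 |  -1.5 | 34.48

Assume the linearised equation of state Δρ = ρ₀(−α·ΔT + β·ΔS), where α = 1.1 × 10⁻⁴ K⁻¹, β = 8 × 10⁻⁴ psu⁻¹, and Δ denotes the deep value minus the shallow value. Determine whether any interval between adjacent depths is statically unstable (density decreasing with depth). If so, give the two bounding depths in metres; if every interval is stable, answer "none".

114–140 m

Evaluate Δρ/ρ₀ = −αΔT + βΔS across each adjacent pair:
  79–81 m: −αΔT+βΔS = −(1.1 × 10⁻⁴)(+1.0)+(8 × 10⁻⁴)(+0.47) = 2.7 × 10⁻⁴ → stable
  81–114 m: −αΔT+βΔS = −(1.1 × 10⁻⁴)(-0.9)+(8 × 10⁻⁴)(+0.83) = 7.6 × 10⁻⁴ → stable
  114–140 m: −αΔT+βΔS = −(1.1 × 10⁻⁴)(+1.8)+(8 × 10⁻⁴)(-2.33) = -2.1 × 10⁻³ → UNSTABLE
  140–144 m: −αΔT+βΔS = −(1.1 × 10⁻⁴)(-1.5)+(8 × 10⁻⁴)(+1.42) = 1.3 × 10⁻³ → stable
  144–172 m: −αΔT+βΔS = −(1.1 × 10⁻⁴)(-0.4)+(8 × 10⁻⁴)(+3.04) = 2.5 × 10⁻³ → stable
The 114–140 m interval has Δρ < 0: lighter water underlies denser water.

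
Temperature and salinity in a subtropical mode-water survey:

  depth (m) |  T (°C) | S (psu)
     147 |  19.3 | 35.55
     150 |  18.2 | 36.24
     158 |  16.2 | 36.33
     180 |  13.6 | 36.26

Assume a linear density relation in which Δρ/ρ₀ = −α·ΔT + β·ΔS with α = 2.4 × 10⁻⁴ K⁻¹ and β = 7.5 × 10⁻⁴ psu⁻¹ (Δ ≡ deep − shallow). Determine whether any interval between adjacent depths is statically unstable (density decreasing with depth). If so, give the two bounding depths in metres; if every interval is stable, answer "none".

none

Evaluate Δρ/ρ₀ = −αΔT + βΔS across each adjacent pair:
  147–150 m: −αΔT+βΔS = −(2.4 × 10⁻⁴)(-1.1)+(7.5 × 10⁻⁴)(+0.69) = 7.8 × 10⁻⁴ → stable
  150–158 m: −αΔT+βΔS = −(2.4 × 10⁻⁴)(-2.0)+(7.5 × 10⁻⁴)(+0.09) = 5.5 × 10⁻⁴ → stable
  158–180 m: −αΔT+βΔS = −(2.4 × 10⁻⁴)(-2.6)+(7.5 × 10⁻⁴)(-0.07) = 5.7 × 10⁻⁴ → stable
Every interval has Δρ > 0: the column is stably stratified throughout.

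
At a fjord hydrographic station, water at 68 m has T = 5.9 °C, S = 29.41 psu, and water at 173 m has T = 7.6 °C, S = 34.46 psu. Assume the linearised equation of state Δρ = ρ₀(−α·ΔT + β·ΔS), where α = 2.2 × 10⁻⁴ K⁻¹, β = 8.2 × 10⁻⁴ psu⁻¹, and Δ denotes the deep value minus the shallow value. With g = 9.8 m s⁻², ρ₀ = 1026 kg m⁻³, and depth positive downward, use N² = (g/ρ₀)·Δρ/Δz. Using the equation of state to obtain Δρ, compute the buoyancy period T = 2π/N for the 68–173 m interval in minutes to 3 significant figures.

ΔT = +1.7 K, ΔS = +5.05 psu (deep − shallow).
Δρ/ρ₀ = −αΔT + βΔS = -3.74 × 10⁻⁴ + 4.141 × 10⁻³ = 3.767 × 10⁻³, so Δρ ≈ 3.865 kg m⁻³.
N² = (g/ρ₀)·Δρ/Δz = g·(Δρ/ρ₀)/Δz = 9.8 × 3.767 × 10⁻³ / 105 = 3.5159 × 10⁻⁴ s⁻².
N = √(3.5159 × 10⁻⁴) = 0.018751 rad s⁻¹ → T = 2π/N = 335.09 s = 5.5848 min ≈ 5.58 min.

5.58 min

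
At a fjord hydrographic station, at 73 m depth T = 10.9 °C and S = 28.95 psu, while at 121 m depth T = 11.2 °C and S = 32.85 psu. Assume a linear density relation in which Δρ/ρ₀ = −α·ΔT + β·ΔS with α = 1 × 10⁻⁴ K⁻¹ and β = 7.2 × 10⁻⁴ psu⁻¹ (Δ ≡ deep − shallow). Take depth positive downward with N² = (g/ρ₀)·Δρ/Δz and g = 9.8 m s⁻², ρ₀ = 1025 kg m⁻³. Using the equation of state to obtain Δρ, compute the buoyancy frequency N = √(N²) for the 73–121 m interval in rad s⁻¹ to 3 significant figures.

ΔT = +0.3 K, ΔS = +3.90 psu (deep − shallow).
Δρ/ρ₀ = −αΔT + βΔS = -3.00 × 10⁻⁵ + 2.808 × 10⁻³ = 2.778 × 10⁻³, so Δρ ≈ 2.847 kg m⁻³.
N² = (g/ρ₀)·Δρ/Δz = g·(Δρ/ρ₀)/Δz = 9.8 × 2.778 × 10⁻³ / 48 = 5.6718 × 10⁻⁴ s⁻².
N = √(5.6718 × 10⁻⁴) = 0.023816 rad s⁻¹ ≈ 0.0238 rad s⁻¹.

0.0238 rad s⁻¹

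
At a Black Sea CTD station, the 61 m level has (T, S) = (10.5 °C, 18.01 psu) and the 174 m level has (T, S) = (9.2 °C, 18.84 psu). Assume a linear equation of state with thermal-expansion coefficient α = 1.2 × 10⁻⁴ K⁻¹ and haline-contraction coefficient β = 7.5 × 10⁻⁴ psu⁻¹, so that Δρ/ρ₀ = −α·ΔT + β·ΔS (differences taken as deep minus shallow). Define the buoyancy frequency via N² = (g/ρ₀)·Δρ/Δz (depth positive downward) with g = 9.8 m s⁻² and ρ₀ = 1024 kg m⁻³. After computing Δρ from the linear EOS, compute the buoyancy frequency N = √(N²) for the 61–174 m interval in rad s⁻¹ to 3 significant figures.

ΔT = -1.3 K, ΔS = +0.83 psu (deep − shallow).
Δρ/ρ₀ = −αΔT + βΔS = 1.56 × 10⁻⁴ + 6.225 × 10⁻⁴ = 7.785 × 10⁻⁴, so Δρ ≈ 0.7972 kg m⁻³.
N² = (g/ρ₀)·Δρ/Δz = g·(Δρ/ρ₀)/Δz = 9.8 × 7.785 × 10⁻⁴ / 113 = 6.7516 × 10⁻⁵ s⁻².
N = √(6.7516 × 10⁻⁵) = 8.2168 × 10⁻³ rad s⁻¹ ≈ 8.22 × 10⁻³ rad s⁻¹.

8.22 × 10⁻³ rad s⁻¹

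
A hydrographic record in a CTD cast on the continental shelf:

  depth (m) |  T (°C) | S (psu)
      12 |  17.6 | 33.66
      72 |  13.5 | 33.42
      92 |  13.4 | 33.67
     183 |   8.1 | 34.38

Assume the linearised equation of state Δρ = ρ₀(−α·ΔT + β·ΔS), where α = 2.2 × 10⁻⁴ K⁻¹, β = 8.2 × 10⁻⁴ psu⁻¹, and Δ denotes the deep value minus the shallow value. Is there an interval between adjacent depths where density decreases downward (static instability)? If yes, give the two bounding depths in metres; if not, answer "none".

none

Evaluate Δρ/ρ₀ = −αΔT + βΔS across each adjacent pair:
  12–72 m: −αΔT+βΔS = −(2.2 × 10⁻⁴)(-4.1)+(8.2 × 10⁻⁴)(-0.24) = 7.1 × 10⁻⁴ → stable
  72–92 m: −αΔT+βΔS = −(2.2 × 10⁻⁴)(-0.1)+(8.2 × 10⁻⁴)(+0.25) = 2.3 × 10⁻⁴ → stable
  92–183 m: −αΔT+βΔS = −(2.2 × 10⁻⁴)(-5.3)+(8.2 × 10⁻⁴)(+0.71) = 1.7 × 10⁻³ → stable
Every interval has Δρ > 0: the column is stably stratified throughout.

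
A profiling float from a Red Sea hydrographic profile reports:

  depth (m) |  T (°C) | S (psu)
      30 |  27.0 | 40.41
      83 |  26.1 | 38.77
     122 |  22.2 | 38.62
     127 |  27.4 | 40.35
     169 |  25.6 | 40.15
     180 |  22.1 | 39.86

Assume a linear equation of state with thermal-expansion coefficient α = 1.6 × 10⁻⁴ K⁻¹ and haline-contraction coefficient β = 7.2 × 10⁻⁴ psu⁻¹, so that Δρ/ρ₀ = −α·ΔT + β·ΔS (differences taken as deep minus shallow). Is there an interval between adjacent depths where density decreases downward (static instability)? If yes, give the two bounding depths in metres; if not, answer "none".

Evaluate Δρ/ρ₀ = −αΔT + βΔS across each adjacent pair:
  30–83 m: −αΔT+βΔS = −(1.6 × 10⁻⁴)(-0.9)+(7.2 × 10⁻⁴)(-1.64) = -1.0 × 10⁻³ → UNSTABLE
  83–122 m: −αΔT+βΔS = −(1.6 × 10⁻⁴)(-3.9)+(7.2 × 10⁻⁴)(-0.15) = 5.2 × 10⁻⁴ → stable
  122–127 m: −αΔT+βΔS = −(1.6 × 10⁻⁴)(+5.2)+(7.2 × 10⁻⁴)(+1.73) = 4.1 × 10⁻⁴ → stable
  127–169 m: −αΔT+βΔS = −(1.6 × 10⁻⁴)(-1.8)+(7.2 × 10⁻⁴)(-0.20) = 1.4 × 10⁻⁴ → stable
  169–180 m: −αΔT+βΔS = −(1.6 × 10⁻⁴)(-3.5)+(7.2 × 10⁻⁴)(-0.29) = 3.5 × 10⁻⁴ → stable
The 30–83 m interval has Δρ < 0: lighter water underlies denser water.

30–83 m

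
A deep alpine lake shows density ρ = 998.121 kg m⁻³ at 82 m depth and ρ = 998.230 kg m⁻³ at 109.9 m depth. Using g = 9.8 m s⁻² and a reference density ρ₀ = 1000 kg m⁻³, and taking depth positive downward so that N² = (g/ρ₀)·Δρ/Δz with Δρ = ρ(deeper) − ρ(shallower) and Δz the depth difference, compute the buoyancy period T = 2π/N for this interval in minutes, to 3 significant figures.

16.9 min

Δρ = 998.230 − 998.121 = 0.109 kg m⁻³ over Δz = 109.9 − 82 = 27.9 m.
N² = (9.8/1000) × (0.109/27.9) = 3.8287 × 10⁻⁵ s⁻².
N = √(3.8287 × 10⁻⁵) = 6.1876 × 10⁻³ rad s⁻¹, so T = 2π/N = 1.0154 × 10³ s = 16.923 min ≈ 16.9 min.
Since Δρ > 0 the layer is stably stratified.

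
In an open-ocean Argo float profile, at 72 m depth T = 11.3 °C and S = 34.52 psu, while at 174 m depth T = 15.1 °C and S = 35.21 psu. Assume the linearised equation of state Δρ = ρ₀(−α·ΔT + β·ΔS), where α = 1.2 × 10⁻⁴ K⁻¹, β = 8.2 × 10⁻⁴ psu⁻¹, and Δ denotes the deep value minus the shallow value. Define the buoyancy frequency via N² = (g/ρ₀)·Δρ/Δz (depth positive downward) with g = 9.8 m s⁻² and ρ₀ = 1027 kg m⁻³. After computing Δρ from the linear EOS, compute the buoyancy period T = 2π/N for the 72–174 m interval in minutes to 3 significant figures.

ΔT = +3.8 K, ΔS = +0.69 psu (deep − shallow).
Δρ/ρ₀ = −αΔT + βΔS = -4.56 × 10⁻⁴ + 5.658 × 10⁻⁴ = 1.098 × 10⁻⁴, so Δρ ≈ 0.1128 kg m⁻³.
N² = (g/ρ₀)·Δρ/Δz = g·(Δρ/ρ₀)/Δz = 9.8 × 1.098 × 10⁻⁴ / 102 = 1.0549 × 10⁻⁵ s⁻².
N = √(1.0549 × 10⁻⁵) = 3.2479 × 10⁻³ rad s⁻¹ → T = 2π/N = 1.9345 × 10³ s = 32.242 min ≈ 32.2 min.

32.2 min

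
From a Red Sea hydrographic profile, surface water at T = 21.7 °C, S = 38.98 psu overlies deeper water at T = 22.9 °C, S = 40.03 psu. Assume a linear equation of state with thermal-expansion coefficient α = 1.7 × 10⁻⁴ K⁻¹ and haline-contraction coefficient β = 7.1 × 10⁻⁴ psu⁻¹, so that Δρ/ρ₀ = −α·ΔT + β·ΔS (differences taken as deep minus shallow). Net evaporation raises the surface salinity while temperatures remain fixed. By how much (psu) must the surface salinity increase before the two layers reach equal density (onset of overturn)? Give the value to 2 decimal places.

Neutral buoyancy requires −α(T_deep − T_surf) + β(S_deep − S_surf′) = 0.
S_surf′ = S_deep − (α/β)·ΔT = 40.03 − (1.7 × 10⁻⁴/7.1 × 10⁻⁴)·(+1.2) = 39.7427 psu.
Increase required: 39.7427 − 38.98 = 0.7627 psu.

0.76 psu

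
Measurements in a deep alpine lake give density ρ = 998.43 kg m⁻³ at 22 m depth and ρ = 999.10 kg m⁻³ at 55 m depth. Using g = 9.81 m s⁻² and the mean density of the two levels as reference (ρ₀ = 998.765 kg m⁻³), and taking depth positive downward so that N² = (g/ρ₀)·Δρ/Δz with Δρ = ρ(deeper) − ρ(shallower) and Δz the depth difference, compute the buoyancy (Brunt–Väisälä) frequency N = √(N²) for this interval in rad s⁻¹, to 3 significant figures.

Δρ = 999.10 − 998.43 = 0.67 kg m⁻³ over Δz = 55 − 22 = 33 m.
N² = (9.81/998.765) × (0.67/33) = 1.9942 × 10⁻⁴ s⁻².
N = √(1.9942 × 10⁻⁴) = 0.014122 rad s⁻¹ ≈ 0.0141 rad s⁻¹.

0.0141 rad s⁻¹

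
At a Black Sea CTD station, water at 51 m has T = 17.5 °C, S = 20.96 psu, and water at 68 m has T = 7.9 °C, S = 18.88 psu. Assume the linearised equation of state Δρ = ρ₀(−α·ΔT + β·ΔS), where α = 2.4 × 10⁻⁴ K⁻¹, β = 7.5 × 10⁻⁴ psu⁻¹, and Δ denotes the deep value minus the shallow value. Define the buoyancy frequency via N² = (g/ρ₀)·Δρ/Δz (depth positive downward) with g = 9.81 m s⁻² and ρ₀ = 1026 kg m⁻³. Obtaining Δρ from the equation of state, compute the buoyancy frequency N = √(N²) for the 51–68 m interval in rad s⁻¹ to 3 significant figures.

0.0207 rad s⁻¹

ΔT = -9.6 K, ΔS = -2.08 psu (deep − shallow).
Δρ/ρ₀ = −αΔT + βΔS = 2.304 × 10⁻³ − 1.56 × 10⁻³ = 7.44 × 10⁻⁴, so Δρ ≈ 0.7633 kg m⁻³.
N² = (g/ρ₀)·Δρ/Δz = g·(Δρ/ρ₀)/Δz = 9.81 × 7.44 × 10⁻⁴ / 17 = 4.2933 × 10⁻⁴ s⁻².
N = √(4.2933 × 10⁻⁴) = 0.020720 rad s⁻¹ ≈ 0.0207 rad s⁻¹.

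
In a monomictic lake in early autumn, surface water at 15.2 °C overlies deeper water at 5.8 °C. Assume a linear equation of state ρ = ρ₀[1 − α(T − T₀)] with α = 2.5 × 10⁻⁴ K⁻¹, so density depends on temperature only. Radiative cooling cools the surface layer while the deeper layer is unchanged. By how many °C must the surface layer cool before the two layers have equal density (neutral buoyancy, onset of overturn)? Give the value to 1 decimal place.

With temperature the only control, equal density requires T_surf′ = T_deep.
T_surf′ = 5.8 °C.
Cooling required: 15.2 − 5.8 = 9.4 °C.

9.4 °C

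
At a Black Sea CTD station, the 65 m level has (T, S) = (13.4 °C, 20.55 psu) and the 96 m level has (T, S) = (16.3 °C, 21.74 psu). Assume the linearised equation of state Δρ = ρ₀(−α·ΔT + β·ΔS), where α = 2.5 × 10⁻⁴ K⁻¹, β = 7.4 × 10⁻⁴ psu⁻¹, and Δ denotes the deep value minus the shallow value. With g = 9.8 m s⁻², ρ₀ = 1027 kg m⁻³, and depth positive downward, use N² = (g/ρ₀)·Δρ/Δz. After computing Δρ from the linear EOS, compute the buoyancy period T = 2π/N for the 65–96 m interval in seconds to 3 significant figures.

896 s

ΔT = +2.9 K, ΔS = +1.19 psu (deep − shallow).
Δρ/ρ₀ = −αΔT + βΔS = -7.25 × 10⁻⁴ + 8.806 × 10⁻⁴ = 1.556 × 10⁻⁴, so Δρ ≈ 0.1598 kg m⁻³.
N² = (g/ρ₀)·Δρ/Δz = g·(Δρ/ρ₀)/Δz = 9.8 × 1.556 × 10⁻⁴ / 31 = 4.9190 × 10⁻⁵ s⁻².
N = √(4.9190 × 10⁻⁵) = 7.0136 × 10⁻³ rad s⁻¹ → T = 2π/N = 895.86 s ≈ 896 s.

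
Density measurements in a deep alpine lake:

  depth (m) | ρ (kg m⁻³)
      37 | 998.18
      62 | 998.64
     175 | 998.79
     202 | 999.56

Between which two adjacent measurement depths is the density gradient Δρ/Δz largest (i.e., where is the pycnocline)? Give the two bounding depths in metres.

175–202 m

Compute the density gradient over each adjacent pair:
  37–62 m: Δρ/Δz = 0.46/25 = 0.018 kg m⁻⁴
  62–175 m: Δρ/Δz = 0.15/113 = 1.3 × 10⁻³ kg m⁻⁴
  175–202 m: Δρ/Δz = 0.77/27 = 0.029 kg m⁻⁴
The largest gradient is in the 175–202 m interval — the pycnocline.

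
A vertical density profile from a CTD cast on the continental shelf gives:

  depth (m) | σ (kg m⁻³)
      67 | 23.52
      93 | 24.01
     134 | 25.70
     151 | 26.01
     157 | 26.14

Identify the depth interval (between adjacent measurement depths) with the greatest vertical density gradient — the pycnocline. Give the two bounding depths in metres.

Compute the density gradient over each adjacent pair:
  67–93 m: Δρ/Δz = 0.49/26 = 0.019 kg m⁻⁴
  93–134 m: Δρ/Δz = 1.69/41 = 0.041 kg m⁻⁴
  134–151 m: Δρ/Δz = 0.31/17 = 0.018 kg m⁻⁴
  151–157 m: Δρ/Δz = 0.13/6 = 0.022 kg m⁻⁴
The largest gradient is in the 93–134 m interval — the pycnocline.

93–134 m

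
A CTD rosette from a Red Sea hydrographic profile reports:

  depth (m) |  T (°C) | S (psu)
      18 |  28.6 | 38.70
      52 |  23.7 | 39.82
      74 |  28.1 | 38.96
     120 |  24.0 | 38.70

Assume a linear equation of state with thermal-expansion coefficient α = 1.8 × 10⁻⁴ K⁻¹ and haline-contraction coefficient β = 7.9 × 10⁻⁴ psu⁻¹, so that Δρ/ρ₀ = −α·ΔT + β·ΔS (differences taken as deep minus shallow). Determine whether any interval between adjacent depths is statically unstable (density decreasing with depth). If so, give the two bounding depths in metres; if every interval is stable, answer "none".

52–74 m

Evaluate Δρ/ρ₀ = −αΔT + βΔS across each adjacent pair:
  18–52 m: −αΔT+βΔS = −(1.8 × 10⁻⁴)(-4.9)+(7.9 × 10⁻⁴)(+1.12) = 1.8 × 10⁻³ → stable
  52–74 m: −αΔT+βΔS = −(1.8 × 10⁻⁴)(+4.4)+(7.9 × 10⁻⁴)(-0.86) = -1.5 × 10⁻³ → UNSTABLE
  74–120 m: −αΔT+βΔS = −(1.8 × 10⁻⁴)(-4.1)+(7.9 × 10⁻⁴)(-0.26) = 5.3 × 10⁻⁴ → stable
The 52–74 m interval has Δρ < 0: lighter water underlies denser water.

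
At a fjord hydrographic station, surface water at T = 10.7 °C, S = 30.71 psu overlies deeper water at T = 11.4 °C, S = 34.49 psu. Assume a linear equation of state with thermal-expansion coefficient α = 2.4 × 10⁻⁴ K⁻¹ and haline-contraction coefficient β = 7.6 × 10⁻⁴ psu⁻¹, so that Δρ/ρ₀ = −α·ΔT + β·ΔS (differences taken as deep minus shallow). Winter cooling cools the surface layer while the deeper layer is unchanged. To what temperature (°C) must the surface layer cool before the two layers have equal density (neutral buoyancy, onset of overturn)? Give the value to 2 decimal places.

-0.57 °C

Neutral buoyancy requires Δρ = 0, i.e. −α(T_deep − T_surf′) + β(S_deep − S_surf) = 0.
T_surf′ = T_deep − (β/α)·ΔS = 11.4 − (7.6 × 10⁻⁴/2.4 × 10⁻⁴)·(+3.78) = -0.5700 °C.
Cooling required: 10.7 − (-0.5700) = 11.2700 °C.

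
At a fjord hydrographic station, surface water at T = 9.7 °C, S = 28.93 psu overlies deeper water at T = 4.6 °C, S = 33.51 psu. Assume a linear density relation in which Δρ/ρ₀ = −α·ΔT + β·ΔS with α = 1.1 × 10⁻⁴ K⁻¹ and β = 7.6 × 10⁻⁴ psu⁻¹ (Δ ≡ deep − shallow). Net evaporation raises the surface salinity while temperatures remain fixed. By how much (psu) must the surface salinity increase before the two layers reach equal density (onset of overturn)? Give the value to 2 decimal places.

Neutral buoyancy requires −α(T_deep − T_surf) + β(S_deep − S_surf′) = 0.
S_surf′ = S_deep − (α/β)·ΔT = 33.51 − (1.1 × 10⁻⁴/7.6 × 10⁻⁴)·(-5.1) = 34.2482 psu.
Increase required: 34.2482 − 28.93 = 5.3182 psu.

5.32 psu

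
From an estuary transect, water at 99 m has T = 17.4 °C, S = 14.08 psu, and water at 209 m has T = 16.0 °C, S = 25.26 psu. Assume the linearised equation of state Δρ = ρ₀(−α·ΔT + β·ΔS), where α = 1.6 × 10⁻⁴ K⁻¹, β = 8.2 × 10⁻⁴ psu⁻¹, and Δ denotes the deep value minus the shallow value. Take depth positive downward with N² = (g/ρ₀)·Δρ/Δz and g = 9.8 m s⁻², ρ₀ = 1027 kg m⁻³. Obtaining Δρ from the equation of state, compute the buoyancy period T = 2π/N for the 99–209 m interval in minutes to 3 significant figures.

3.62 min

ΔT = -1.4 K, ΔS = +11.18 psu (deep − shallow).
Δρ/ρ₀ = −αΔT + βΔS = 2.24 × 10⁻⁴ + 9.1676 × 10⁻³ = 9.3916 × 10⁻³, so Δρ ≈ 9.645 kg m⁻³.
N² = (g/ρ₀)·Δρ/Δz = g·(Δρ/ρ₀)/Δz = 9.8 × 9.3916 × 10⁻³ / 110 = 8.3671 × 10⁻⁴ s⁻².
N = √(8.3671 × 10⁻⁴) = 0.028926 rad s⁻¹ → T = 2π/N = 217.22 s = 3.6203 min ≈ 3.62 min.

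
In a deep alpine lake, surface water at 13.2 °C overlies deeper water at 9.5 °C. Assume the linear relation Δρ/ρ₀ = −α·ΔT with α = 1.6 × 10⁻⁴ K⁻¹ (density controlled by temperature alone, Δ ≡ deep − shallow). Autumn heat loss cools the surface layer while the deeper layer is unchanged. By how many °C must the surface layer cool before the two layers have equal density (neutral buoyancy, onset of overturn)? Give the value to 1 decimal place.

With temperature the only control, equal density requires T_surf′ = T_deep.
T_surf′ = 9.5 °C.
Cooling required: 13.2 − 9.5 = 3.7 °C.

3.7 °C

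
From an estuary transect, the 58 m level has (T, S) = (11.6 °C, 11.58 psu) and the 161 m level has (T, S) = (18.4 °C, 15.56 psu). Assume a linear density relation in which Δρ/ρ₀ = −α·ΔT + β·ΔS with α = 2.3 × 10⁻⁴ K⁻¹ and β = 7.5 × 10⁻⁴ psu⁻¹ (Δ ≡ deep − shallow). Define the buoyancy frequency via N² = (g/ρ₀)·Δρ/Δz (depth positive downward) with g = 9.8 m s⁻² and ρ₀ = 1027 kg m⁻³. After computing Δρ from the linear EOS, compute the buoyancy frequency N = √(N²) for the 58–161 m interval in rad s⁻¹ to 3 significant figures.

0.0116 rad s⁻¹

ΔT = +6.8 K, ΔS = +3.98 psu (deep − shallow).
Δρ/ρ₀ = −αΔT + βΔS = -1.564 × 10⁻³ + 2.985 × 10⁻³ = 1.421 × 10⁻³, so Δρ ≈ 1.459 kg m⁻³.
N² = (g/ρ₀)·Δρ/Δz = g·(Δρ/ρ₀)/Δz = 9.8 × 1.421 × 10⁻³ / 103 = 1.3520 × 10⁻⁴ s⁻².
N = √(1.3520 × 10⁻⁴) = 0.011628 rad s⁻¹ ≈ 0.0116 rad s⁻¹.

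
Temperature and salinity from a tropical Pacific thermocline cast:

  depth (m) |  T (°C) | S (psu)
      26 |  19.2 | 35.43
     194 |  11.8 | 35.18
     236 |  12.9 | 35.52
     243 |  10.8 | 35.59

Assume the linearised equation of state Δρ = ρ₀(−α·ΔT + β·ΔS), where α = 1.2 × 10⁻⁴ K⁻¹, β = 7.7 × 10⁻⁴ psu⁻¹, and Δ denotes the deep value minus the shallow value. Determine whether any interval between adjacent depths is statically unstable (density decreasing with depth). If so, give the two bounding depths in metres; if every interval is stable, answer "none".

none

Evaluate Δρ/ρ₀ = −αΔT + βΔS across each adjacent pair:
  26–194 m: −αΔT+βΔS = −(1.2 × 10⁻⁴)(-7.4)+(7.7 × 10⁻⁴)(-0.25) = 7.0 × 10⁻⁴ → stable
  194–236 m: −αΔT+βΔS = −(1.2 × 10⁻⁴)(+1.1)+(7.7 × 10⁻⁴)(+0.34) = 1.3 × 10⁻⁴ → stable
  236–243 m: −αΔT+βΔS = −(1.2 × 10⁻⁴)(-2.1)+(7.7 × 10⁻⁴)(+0.07) = 3.1 × 10⁻⁴ → stable
Every interval has Δρ > 0: the column is stably stratified throughout.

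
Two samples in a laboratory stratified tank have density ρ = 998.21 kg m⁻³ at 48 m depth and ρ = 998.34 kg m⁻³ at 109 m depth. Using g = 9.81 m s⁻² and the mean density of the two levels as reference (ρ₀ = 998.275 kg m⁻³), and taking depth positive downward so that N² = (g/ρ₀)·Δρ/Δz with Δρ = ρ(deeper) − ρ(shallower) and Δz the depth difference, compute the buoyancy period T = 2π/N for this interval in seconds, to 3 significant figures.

Δρ = 998.34 − 998.21 = 0.13 kg m⁻³ over Δz = 109 − 48 = 61 m.
N² = (9.81/998.275) × (0.13/61) = 2.0943 × 10⁻⁵ s⁻².
N = √(2.0943 × 10⁻⁵) = 4.5764 × 10⁻³ rad s⁻¹, so T = 2π/N = 1.3730 × 10³ s ≈ 1.37 × 10³ s.

1.37 × 10³ s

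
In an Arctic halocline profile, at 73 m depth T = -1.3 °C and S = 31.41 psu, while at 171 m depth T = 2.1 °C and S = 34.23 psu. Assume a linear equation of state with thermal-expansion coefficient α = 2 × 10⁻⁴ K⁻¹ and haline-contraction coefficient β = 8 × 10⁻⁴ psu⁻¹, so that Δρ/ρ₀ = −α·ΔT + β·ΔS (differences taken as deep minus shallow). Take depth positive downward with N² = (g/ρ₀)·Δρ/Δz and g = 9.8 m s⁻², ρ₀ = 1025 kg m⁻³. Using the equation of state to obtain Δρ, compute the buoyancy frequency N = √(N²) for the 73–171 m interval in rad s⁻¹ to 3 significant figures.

ΔT = +3.4 K, ΔS = +2.82 psu (deep − shallow).
Δρ/ρ₀ = −αΔT + βΔS = -6.80 × 10⁻⁴ + 2.256 × 10⁻³ = 1.576 × 10⁻³, so Δρ ≈ 1.615 kg m⁻³.
N² = (g/ρ₀)·Δρ/Δz = g·(Δρ/ρ₀)/Δz = 9.8 × 1.576 × 10⁻³ / 98 = 1.5760 × 10⁻⁴ s⁻².
N = √(1.5760 × 10⁻⁴) = 0.012554 rad s⁻¹ ≈ 0.0126 rad s⁻¹.

0.0126 rad s⁻¹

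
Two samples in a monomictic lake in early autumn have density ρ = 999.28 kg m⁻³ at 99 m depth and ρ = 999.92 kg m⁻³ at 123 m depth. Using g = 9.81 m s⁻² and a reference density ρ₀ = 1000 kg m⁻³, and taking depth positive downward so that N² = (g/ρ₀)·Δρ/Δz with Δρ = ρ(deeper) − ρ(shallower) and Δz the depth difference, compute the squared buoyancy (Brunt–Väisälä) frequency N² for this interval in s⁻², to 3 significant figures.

Δρ = 999.92 − 999.28 = 0.64 kg m⁻³ over Δz = 123 − 99 = 24 m.
N² = (9.81/1000) × (0.64/24) = 2.6160 × 10⁻⁴ s⁻² ≈ 2.62 × 10⁻⁴ s⁻².
Since Δρ > 0 the layer is stably stratified.

2.62 × 10⁻⁴ s⁻²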